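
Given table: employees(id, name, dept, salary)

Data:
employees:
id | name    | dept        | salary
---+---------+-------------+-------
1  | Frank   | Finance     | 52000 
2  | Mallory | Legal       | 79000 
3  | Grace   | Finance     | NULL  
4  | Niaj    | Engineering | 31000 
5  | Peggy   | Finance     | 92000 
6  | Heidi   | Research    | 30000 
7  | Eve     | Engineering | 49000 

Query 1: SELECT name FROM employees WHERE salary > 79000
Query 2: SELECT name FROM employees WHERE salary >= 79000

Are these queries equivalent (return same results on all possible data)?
No, not equivalent

Query 1 returns: [('Peggy',)]
Query 2 returns: [('Mallory',), ('Peggy',)]

Reason: > vs >= gives different results when salary = 79000 exists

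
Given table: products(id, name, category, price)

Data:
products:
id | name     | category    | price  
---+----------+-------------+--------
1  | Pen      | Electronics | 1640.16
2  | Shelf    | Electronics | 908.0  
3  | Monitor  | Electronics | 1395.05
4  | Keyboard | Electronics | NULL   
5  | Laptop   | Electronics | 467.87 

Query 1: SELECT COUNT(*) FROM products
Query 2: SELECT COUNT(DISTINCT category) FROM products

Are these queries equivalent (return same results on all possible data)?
No, not equivalent

Query 1 returns: [(5,)]
Query 2 returns: [(1,)]

Reason: COUNT(*) counts rows, COUNT(DISTINCT category) counts unique categorys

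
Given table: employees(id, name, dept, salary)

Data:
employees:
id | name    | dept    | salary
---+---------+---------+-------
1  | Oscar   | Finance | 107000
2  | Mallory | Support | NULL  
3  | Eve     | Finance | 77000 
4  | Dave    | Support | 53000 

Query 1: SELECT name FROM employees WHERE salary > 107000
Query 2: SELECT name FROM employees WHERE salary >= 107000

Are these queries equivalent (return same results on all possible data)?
No, not equivalent

Query 1 returns: []
Query 2 returns: [('Oscar',)]

Reason: > vs >= gives different results when salary = 107000 exists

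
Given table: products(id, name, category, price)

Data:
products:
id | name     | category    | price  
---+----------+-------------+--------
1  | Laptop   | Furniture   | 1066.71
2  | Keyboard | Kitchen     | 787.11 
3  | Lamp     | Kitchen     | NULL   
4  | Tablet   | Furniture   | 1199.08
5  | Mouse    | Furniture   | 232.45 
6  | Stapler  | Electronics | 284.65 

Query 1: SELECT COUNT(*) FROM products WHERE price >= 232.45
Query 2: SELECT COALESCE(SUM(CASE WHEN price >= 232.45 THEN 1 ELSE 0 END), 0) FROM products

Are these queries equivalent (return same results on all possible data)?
Yes, equivalent

Both queries return: [(5,)]

Reason: COUNT with WHERE vs conditional SUM (COALESCE handles empty-table NULL)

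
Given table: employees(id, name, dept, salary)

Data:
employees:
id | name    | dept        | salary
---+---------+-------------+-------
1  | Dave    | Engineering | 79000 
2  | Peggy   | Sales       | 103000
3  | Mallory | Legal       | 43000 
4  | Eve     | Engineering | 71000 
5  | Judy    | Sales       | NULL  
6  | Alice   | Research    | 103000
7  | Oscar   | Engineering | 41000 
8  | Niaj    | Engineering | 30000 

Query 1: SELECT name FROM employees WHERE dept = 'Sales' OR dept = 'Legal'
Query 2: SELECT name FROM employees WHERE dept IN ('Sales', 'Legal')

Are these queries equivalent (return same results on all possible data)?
Yes, equivalent

Both queries return: [('Judy',), ('Mallory',), ('Peggy',)]

Reason: OR vs IN are equivalent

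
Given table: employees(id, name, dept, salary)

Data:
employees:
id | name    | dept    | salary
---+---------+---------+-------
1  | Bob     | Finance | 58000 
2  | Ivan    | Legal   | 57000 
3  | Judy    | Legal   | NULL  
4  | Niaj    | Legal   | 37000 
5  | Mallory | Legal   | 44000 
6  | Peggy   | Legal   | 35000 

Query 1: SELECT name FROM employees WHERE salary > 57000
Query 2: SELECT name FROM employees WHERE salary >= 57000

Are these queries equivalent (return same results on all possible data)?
No, not equivalent

Query 1 returns: [('Bob',)]
Query 2 returns: [('Bob',), ('Ivan',)]

Reason: > vs >= gives different results when salary = 57000 exists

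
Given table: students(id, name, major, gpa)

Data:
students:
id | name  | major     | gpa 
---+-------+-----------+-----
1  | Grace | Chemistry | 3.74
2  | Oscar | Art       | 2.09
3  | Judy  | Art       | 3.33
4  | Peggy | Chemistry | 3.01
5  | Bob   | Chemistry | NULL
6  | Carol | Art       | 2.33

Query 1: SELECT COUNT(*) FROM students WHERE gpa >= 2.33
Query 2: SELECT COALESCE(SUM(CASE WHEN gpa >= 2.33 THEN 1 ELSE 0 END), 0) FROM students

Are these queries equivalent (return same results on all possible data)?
Yes, equivalent

Both queries return: [(4,)]

Reason: COUNT with WHERE vs conditional SUM (COALESCE handles empty-table NULL)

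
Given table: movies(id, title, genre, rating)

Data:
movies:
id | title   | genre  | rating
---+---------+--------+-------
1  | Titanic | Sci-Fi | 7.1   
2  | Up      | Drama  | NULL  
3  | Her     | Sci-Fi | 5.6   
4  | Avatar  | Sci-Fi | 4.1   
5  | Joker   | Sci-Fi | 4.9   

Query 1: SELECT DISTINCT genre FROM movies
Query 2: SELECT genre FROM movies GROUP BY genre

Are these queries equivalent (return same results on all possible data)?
Yes, equivalent

Both queries return: [('Drama',), ('Sci-Fi',)]

Reason: Both get unique genres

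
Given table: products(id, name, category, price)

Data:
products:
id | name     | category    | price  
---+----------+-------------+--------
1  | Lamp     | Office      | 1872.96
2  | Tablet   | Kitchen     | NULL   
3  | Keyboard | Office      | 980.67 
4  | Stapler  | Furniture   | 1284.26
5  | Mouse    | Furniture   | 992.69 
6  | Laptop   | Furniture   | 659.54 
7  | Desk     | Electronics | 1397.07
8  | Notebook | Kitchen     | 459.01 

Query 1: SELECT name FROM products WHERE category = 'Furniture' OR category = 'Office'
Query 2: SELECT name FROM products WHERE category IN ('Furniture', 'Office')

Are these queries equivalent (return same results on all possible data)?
Yes, equivalent

Both queries return: [('Keyboard',), ('Lamp',), ('Laptop',), ('Mouse',), ('Stapler',)]

Reason: OR vs IN are equivalent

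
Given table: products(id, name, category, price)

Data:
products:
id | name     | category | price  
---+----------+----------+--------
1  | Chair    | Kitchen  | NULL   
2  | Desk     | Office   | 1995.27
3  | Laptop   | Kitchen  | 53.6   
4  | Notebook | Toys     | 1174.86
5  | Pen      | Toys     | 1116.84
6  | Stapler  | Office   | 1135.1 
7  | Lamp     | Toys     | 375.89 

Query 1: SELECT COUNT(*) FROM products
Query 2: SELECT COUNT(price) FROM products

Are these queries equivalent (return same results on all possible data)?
No, not equivalent

Query 1 returns: [(7,)]
Query 2 returns: [(6,)]

Reason: COUNT(*) includes NULLs, COUNT(column) excludes them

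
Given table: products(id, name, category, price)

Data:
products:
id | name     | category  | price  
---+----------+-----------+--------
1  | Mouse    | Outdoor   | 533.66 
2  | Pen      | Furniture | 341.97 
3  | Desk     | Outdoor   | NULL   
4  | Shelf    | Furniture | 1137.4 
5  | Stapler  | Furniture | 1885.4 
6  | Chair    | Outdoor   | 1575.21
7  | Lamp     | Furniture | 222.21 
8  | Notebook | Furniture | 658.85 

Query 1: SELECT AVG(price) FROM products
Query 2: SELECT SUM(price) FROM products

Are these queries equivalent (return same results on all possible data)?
No, not equivalent

Query 1 returns: [(907.8142857142857,)]
Query 2 returns: [(6354.7,)]

Reason: AVG vs SUM give different aggregate values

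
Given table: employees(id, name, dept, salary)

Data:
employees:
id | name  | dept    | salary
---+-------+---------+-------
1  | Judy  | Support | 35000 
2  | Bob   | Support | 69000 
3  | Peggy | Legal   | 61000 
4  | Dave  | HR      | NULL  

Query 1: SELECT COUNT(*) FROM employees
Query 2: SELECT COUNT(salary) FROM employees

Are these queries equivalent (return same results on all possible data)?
No, not equivalent

Query 1 returns: [(4,)]
Query 2 returns: [(3,)]

Reason: COUNT(*) includes NULLs, COUNT(column) excludes them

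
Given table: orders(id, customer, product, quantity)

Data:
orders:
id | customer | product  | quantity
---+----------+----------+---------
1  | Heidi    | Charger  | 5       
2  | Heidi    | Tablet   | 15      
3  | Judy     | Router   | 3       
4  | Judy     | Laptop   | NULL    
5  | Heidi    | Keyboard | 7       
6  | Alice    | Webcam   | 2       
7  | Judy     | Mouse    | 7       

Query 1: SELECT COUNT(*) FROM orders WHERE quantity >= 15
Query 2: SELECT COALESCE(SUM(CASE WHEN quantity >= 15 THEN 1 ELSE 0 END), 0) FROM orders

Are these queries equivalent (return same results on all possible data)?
Yes, equivalent

Both queries return: [(1,)]

Reason: COUNT with WHERE vs conditional SUM (COALESCE handles empty-table NULL)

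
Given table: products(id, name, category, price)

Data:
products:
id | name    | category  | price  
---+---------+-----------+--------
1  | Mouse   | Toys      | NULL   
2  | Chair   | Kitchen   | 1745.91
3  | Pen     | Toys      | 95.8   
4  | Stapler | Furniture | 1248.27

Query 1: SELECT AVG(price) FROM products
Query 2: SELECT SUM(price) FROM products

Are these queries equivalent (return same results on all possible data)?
No, not equivalent

Query 1 returns: [(1029.9933333333333,)]
Query 2 returns: [(3089.98,)]

Reason: AVG vs SUM give different aggregate values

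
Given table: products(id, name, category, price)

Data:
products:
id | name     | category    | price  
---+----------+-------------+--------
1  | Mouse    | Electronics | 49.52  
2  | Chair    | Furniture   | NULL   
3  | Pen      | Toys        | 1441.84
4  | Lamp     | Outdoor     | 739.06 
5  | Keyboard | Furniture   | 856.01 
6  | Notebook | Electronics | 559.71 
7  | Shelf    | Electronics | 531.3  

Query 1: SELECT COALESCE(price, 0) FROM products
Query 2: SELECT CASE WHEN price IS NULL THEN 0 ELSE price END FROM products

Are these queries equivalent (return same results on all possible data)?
Yes, equivalent

Both queries return: [(0,), (49.52,), (531.3,), (559.71,), (739.06,), (856.01,), (1441.84,)]

Reason: COALESCE vs CASE for NULL handling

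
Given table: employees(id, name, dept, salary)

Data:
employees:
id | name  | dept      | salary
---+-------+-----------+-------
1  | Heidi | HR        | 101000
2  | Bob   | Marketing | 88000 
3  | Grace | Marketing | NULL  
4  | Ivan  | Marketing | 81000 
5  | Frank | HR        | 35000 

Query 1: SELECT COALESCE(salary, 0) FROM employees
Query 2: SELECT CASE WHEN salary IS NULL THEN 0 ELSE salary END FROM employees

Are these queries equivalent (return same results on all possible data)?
Yes, equivalent

Both queries return: [(0,), (35000,), (81000,), (88000,), (101000,)]

Reason: COALESCE vs CASE for NULL handling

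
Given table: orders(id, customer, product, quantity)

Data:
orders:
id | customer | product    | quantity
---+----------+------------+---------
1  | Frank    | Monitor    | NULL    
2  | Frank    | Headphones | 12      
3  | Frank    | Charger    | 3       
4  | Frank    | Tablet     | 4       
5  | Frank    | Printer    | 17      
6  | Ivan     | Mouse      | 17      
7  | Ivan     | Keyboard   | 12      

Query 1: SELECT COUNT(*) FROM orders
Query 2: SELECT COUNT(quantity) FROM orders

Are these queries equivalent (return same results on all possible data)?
No, not equivalent

Query 1 returns: [(7,)]
Query 2 returns: [(6,)]

Reason: COUNT(*) includes NULLs, COUNT(column) excludes them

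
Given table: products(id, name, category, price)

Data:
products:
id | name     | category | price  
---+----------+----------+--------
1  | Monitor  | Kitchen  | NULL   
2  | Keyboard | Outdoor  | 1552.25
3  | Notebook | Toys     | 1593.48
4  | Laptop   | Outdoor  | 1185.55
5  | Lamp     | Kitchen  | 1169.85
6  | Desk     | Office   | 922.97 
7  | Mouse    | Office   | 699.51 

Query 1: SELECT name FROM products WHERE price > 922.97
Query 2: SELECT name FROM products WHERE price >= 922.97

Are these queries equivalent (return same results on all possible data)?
No, not equivalent

Query 1 returns: [('Keyboard',), ('Notebook',), ('Laptop',), ('Lamp',)]
Query 2 returns: [('Keyboard',), ('Notebook',), ('Laptop',), ('Lamp',), ('Desk',)]

Reason: > vs >= gives different results when price = 922.97 exists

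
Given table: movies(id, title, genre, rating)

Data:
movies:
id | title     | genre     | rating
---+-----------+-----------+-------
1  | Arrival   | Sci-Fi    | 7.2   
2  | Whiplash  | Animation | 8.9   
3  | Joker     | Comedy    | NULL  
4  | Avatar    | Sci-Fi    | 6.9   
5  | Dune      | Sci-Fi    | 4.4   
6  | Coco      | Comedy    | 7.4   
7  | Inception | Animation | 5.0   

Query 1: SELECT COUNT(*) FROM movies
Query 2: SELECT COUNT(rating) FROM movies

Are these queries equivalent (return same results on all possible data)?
No, not equivalent

Query 1 returns: [(7,)]
Query 2 returns: [(6,)]

Reason: COUNT(*) includes NULLs, COUNT(column) excludes them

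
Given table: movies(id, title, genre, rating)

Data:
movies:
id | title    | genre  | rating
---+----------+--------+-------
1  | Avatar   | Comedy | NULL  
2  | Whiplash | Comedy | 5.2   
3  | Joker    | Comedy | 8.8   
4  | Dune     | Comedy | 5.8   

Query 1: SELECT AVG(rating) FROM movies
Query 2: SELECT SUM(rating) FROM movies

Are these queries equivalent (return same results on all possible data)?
No, not equivalent

Query 1 returns: [(6.6000000000000005,)]
Query 2 returns: [(19.8,)]

Reason: AVG vs SUM give different aggregate values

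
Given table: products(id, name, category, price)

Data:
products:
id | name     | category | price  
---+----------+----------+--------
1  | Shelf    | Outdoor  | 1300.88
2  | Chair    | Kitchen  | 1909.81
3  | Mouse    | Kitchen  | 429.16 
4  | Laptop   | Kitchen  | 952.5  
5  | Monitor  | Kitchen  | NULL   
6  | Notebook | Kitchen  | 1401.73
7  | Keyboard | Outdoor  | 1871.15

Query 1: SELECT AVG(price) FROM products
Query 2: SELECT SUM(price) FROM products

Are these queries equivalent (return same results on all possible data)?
No, not equivalent

Query 1 returns: [(1310.8716666666667,)]
Query 2 returns: [(7865.2300000000005,)]

Reason: AVG vs SUM give different aggregate values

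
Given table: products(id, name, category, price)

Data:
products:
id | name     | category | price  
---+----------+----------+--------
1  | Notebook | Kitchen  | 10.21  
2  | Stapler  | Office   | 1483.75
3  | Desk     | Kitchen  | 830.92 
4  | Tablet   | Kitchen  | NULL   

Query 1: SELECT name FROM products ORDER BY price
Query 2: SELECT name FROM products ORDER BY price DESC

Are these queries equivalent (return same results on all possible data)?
No, not equivalent

Query 1 returns: [('Tablet',), ('Notebook',), ('Desk',), ('Stapler',)]
Query 2 returns: [('Stapler',), ('Desk',), ('Notebook',), ('Tablet',)]

Reason: ASC vs DESC gives opposite ordering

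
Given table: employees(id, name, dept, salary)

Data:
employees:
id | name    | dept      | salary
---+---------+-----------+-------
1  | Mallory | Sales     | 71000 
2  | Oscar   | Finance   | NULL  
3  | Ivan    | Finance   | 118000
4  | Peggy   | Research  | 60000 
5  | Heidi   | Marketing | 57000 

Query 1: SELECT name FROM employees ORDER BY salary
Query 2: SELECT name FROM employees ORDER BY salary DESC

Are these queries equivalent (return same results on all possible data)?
No, not equivalent

Query 1 returns: [('Oscar',), ('Heidi',), ('Peggy',), ('Mallory',), ('Ivan',)]
Query 2 returns: [('Ivan',), ('Mallory',), ('Peggy',), ('Heidi',), ('Oscar',)]

Reason: ASC vs DESC gives opposite ordering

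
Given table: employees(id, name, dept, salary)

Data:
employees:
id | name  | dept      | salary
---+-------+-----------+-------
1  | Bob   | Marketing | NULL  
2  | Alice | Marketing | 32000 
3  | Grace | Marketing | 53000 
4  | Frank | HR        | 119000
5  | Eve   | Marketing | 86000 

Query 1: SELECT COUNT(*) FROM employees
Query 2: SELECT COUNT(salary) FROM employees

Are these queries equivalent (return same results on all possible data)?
No, not equivalent

Query 1 returns: [(5,)]
Query 2 returns: [(4,)]

Reason: COUNT(*) includes NULLs, COUNT(column) excludes them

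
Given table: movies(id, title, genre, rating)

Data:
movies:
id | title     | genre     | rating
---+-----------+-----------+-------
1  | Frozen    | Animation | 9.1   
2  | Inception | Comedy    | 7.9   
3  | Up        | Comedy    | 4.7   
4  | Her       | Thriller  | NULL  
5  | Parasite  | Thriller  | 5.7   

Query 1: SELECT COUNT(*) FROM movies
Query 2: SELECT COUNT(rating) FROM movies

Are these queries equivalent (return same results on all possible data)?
No, not equivalent

Query 1 returns: [(5,)]
Query 2 returns: [(4,)]

Reason: COUNT(*) includes NULLs, COUNT(column) excludes them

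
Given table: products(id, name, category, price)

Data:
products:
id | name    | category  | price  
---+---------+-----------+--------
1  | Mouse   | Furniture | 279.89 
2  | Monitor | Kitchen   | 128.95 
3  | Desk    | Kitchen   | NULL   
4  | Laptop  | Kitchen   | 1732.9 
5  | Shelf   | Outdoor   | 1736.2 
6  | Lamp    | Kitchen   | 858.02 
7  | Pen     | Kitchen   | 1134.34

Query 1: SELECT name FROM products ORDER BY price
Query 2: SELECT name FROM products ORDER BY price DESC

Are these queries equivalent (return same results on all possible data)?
No, not equivalent

Query 1 returns: [('Desk',), ('Monitor',), ('Mouse',), ('Lamp',), ('Pen',), ('Laptop',), ('Shelf',)]
Query 2 returns: [('Shelf',), ('Laptop',), ('Pen',), ('Lamp',), ('Mouse',), ('Monitor',), ('Desk',)]

Reason: ASC vs DESC gives opposite ordering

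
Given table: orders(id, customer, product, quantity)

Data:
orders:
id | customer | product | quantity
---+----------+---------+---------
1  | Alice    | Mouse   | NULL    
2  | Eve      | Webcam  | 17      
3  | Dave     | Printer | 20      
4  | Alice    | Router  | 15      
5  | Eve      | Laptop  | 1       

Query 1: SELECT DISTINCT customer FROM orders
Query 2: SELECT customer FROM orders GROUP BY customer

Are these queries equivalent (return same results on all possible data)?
Yes, equivalent

Both queries return: [('Alice',), ('Dave',), ('Eve',)]

Reason: Both get unique customers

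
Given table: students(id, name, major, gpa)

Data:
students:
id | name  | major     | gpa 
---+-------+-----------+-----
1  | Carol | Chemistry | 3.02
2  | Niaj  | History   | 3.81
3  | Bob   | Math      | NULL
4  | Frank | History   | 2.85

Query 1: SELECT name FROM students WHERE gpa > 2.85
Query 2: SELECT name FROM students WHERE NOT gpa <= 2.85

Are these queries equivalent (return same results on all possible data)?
Yes, equivalent

Both queries return: [('Carol',), ('Niaj',)]

Reason: Both filter gpa > 2.85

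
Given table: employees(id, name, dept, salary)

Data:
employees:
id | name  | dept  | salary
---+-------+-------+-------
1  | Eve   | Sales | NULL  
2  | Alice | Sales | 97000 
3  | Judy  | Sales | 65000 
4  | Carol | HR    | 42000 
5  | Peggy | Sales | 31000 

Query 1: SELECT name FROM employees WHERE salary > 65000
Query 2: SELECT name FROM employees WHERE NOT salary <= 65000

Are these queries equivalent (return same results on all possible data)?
Yes, equivalent

Both queries return: [('Alice',)]

Reason: Both filter salary > 65000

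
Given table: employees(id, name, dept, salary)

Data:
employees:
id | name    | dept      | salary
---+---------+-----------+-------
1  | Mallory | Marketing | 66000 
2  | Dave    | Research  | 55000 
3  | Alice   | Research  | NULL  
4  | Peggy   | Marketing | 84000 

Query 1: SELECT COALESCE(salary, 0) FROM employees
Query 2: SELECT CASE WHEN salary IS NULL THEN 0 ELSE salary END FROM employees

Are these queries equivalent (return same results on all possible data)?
Yes, equivalent

Both queries return: [(0,), (55000,), (66000,), (84000,)]

Reason: COALESCE vs CASE for NULL handling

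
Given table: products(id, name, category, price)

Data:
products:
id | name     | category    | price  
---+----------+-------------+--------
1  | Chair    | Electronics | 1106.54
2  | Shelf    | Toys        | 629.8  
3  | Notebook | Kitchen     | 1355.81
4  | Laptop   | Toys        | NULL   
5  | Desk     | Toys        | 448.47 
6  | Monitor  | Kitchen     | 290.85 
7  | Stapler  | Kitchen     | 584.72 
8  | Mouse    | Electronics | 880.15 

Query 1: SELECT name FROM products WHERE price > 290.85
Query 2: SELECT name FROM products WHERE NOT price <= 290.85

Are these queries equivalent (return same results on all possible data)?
Yes, equivalent

Both queries return: [('Chair',), ('Desk',), ('Mouse',), ('Notebook',), ('Shelf',), ('Stapler',)]

Reason: Both filter price > 290.85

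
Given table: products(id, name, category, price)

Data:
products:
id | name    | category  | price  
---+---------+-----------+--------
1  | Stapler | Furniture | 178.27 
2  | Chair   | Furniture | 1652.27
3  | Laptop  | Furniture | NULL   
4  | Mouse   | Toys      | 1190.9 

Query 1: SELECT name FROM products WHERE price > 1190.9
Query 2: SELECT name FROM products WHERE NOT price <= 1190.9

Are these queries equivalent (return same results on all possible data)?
Yes, equivalent

Both queries return: [('Chair',)]

Reason: Both filter price > 1190.9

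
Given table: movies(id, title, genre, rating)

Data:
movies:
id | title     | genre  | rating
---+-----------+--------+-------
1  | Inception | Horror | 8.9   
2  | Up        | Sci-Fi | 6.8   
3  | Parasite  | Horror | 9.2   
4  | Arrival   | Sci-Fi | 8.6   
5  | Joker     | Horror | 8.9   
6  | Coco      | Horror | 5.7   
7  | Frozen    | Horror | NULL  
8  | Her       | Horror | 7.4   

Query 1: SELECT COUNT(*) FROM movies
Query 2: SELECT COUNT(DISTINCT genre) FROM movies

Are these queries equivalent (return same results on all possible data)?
No, not equivalent

Query 1 returns: [(8,)]
Query 2 returns: [(2,)]

Reason: COUNT(*) counts rows, COUNT(DISTINCT genre) counts unique genres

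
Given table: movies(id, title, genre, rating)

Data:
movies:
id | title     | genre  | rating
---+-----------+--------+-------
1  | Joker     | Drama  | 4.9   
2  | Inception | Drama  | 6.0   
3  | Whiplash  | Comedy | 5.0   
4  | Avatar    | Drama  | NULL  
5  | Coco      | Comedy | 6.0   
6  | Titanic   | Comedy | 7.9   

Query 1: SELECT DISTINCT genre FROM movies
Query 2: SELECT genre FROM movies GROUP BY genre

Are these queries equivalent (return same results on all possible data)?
Yes, equivalent

Both queries return: [('Comedy',), ('Drama',)]

Reason: Both get unique genres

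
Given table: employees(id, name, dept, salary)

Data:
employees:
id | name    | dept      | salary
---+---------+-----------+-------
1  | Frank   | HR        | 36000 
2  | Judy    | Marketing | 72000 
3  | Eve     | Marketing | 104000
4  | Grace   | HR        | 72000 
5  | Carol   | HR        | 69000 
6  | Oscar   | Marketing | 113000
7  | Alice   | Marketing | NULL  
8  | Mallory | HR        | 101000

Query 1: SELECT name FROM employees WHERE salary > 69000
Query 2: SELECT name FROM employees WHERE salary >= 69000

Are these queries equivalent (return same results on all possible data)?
No, not equivalent

Query 1 returns: [('Judy',), ('Eve',), ('Grace',), ('Oscar',), ('Mallory',)]
Query 2 returns: [('Judy',), ('Eve',), ('Grace',), ('Carol',), ('Oscar',), ('Mallory',)]

Reason: > vs >= gives different results when salary = 69000 exists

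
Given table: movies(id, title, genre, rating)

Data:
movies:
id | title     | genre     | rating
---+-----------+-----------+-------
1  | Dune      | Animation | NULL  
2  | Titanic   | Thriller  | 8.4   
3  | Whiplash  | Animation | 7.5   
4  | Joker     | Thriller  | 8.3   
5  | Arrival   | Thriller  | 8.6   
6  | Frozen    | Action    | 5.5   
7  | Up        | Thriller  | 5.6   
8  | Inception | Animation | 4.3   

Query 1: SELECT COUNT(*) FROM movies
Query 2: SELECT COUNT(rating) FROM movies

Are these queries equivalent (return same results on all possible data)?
No, not equivalent

Query 1 returns: [(8,)]
Query 2 returns: [(7,)]

Reason: COUNT(*) includes NULLs, COUNT(column) excludes them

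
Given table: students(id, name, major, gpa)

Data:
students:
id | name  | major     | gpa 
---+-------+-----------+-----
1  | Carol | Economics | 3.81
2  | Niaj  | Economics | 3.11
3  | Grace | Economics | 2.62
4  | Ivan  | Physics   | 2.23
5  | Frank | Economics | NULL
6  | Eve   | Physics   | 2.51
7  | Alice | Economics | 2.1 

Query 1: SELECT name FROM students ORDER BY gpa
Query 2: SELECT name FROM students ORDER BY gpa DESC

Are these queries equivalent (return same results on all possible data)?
No, not equivalent

Query 1 returns: [('Frank',), ('Alice',), ('Ivan',), ('Eve',), ('Grace',), ('Niaj',), ('Carol',)]
Query 2 returns: [('Carol',), ('Niaj',), ('Grace',), ('Eve',), ('Ivan',), ('Alice',), ('Frank',)]

Reason: ASC vs DESC gives opposite ordering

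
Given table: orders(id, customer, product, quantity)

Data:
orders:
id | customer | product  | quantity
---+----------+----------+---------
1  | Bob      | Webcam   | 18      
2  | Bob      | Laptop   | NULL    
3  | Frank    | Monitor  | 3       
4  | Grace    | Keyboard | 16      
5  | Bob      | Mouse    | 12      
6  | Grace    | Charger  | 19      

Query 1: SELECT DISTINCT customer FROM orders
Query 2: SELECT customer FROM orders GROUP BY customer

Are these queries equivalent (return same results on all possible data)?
Yes, equivalent

Both queries return: [('Bob',), ('Frank',), ('Grace',)]

Reason: Both get unique customers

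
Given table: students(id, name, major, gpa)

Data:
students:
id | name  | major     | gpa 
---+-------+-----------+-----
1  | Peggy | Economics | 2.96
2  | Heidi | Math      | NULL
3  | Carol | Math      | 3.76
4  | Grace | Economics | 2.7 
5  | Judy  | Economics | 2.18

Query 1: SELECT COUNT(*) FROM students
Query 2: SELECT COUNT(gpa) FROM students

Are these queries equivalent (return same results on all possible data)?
No, not equivalent

Query 1 returns: [(5,)]
Query 2 returns: [(4,)]

Reason: COUNT(*) includes NULLs, COUNT(column) excludes them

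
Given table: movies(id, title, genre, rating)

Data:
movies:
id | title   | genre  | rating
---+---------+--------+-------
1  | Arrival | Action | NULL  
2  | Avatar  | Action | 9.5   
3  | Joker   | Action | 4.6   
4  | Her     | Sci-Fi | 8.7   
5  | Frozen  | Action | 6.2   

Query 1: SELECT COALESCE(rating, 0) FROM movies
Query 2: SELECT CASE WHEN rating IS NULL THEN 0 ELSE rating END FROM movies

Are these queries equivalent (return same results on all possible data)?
Yes, equivalent

Both queries return: [(0,), (4.6,), (6.2,), (8.7,), (9.5,)]

Reason: COALESCE vs CASE for NULL handling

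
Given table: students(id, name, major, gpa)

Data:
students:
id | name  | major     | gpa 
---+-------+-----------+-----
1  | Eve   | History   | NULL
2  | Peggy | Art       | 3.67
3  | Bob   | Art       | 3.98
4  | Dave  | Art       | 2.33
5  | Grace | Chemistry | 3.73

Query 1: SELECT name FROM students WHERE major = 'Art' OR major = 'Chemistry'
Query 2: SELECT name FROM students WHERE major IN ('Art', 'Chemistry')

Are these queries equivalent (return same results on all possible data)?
Yes, equivalent

Both queries return: [('Bob',), ('Dave',), ('Grace',), ('Peggy',)]

Reason: OR vs IN are equivalent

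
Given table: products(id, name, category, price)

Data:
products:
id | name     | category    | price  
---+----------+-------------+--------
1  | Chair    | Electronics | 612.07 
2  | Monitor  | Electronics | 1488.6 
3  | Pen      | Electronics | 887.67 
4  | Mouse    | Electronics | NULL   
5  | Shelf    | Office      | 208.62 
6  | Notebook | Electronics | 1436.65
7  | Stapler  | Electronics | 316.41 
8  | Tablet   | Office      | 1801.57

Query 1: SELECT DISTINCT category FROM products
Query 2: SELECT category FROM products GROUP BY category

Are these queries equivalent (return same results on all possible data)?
Yes, equivalent

Both queries return: [('Electronics',), ('Office',)]

Reason: Both get unique categorys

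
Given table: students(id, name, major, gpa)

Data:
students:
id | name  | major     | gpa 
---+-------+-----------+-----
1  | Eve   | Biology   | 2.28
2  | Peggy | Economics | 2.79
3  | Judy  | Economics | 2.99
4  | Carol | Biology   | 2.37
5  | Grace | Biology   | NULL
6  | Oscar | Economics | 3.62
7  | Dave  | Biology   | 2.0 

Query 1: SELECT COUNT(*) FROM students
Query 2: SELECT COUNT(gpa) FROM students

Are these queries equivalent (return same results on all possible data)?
No, not equivalent

Query 1 returns: [(7,)]
Query 2 returns: [(6,)]

Reason: COUNT(*) includes NULLs, COUNT(column) excludes them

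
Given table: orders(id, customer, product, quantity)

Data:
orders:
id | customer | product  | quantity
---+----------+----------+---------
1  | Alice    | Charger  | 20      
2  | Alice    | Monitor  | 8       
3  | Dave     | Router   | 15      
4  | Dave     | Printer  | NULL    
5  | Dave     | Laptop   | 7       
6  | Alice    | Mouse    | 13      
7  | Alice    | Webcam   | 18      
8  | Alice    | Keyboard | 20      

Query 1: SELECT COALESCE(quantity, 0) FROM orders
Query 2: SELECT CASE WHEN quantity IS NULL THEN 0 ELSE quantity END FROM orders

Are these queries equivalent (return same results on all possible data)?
Yes, equivalent

Both queries return: [(0,), (7,), (8,), (13,), (15,), (18,), (20,), (20,)]

Reason: COALESCE vs CASE for NULL handling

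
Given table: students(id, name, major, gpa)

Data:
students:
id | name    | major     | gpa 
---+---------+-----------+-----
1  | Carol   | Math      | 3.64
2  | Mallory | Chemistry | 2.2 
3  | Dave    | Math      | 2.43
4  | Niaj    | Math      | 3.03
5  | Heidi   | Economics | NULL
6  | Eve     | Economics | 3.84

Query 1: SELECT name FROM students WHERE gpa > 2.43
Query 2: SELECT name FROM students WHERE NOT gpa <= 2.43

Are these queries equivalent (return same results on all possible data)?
Yes, equivalent

Both queries return: [('Carol',), ('Eve',), ('Niaj',)]

Reason: Both filter gpa > 2.43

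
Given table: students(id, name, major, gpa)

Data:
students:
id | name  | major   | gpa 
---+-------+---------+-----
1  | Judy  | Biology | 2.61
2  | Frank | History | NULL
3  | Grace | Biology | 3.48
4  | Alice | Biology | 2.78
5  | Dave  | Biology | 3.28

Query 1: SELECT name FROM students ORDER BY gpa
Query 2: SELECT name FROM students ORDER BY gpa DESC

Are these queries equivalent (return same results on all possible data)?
No, not equivalent

Query 1 returns: [('Frank',), ('Judy',), ('Alice',), ('Dave',), ('Grace',)]
Query 2 returns: [('Grace',), ('Dave',), ('Alice',), ('Judy',), ('Frank',)]

Reason: ASC vs DESC gives opposite ordering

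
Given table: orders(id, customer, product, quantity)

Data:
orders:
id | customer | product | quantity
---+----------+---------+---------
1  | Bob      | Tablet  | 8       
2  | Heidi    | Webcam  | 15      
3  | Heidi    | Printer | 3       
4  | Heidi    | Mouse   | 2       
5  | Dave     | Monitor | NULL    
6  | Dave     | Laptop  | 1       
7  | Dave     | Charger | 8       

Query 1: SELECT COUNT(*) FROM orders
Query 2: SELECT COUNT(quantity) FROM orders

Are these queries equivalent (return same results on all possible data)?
No, not equivalent

Query 1 returns: [(7,)]
Query 2 returns: [(6,)]

Reason: COUNT(*) includes NULLs, COUNT(column) excludes them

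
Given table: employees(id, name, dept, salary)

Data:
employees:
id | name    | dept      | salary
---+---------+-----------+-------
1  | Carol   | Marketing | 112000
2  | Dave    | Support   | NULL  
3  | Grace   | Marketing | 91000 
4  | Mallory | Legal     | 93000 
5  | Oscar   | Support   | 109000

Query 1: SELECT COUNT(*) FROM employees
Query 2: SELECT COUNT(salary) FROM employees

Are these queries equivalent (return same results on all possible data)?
No, not equivalent

Query 1 returns: [(5,)]
Query 2 returns: [(4,)]

Reason: COUNT(*) includes NULLs, COUNT(column) excludes them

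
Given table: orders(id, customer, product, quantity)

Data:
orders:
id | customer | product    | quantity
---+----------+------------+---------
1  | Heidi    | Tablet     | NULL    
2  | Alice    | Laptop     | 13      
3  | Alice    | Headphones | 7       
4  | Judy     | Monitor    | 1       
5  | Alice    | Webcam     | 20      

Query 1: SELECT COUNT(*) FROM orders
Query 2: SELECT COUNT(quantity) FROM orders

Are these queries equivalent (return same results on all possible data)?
No, not equivalent

Query 1 returns: [(5,)]
Query 2 returns: [(4,)]

Reason: COUNT(*) includes NULLs, COUNT(column) excludes them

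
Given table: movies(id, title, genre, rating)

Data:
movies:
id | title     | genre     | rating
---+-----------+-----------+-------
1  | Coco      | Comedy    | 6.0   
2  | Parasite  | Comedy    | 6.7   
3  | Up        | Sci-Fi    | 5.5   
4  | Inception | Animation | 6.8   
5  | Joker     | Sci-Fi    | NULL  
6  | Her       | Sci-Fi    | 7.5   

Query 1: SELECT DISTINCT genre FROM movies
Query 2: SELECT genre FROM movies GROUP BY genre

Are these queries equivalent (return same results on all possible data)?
Yes, equivalent

Both queries return: [('Animation',), ('Comedy',), ('Sci-Fi',)]

Reason: Both get unique genres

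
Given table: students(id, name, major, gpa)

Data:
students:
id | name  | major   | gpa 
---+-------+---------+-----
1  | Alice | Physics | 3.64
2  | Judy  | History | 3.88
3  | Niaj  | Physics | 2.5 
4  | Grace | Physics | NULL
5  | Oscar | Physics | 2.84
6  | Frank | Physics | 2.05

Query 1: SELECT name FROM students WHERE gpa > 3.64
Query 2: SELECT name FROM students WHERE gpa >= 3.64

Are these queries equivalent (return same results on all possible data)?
No, not equivalent

Query 1 returns: [('Judy',)]
Query 2 returns: [('Alice',), ('Judy',)]

Reason: > vs >= gives different results when gpa = 3.64 exists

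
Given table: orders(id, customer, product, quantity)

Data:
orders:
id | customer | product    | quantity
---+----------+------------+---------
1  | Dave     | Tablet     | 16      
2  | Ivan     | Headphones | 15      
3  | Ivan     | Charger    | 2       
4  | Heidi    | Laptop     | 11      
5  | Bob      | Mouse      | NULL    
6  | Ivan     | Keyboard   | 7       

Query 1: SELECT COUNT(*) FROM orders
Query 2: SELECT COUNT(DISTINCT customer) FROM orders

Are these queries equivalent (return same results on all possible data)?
No, not equivalent

Query 1 returns: [(6,)]
Query 2 returns: [(4,)]

Reason: COUNT(*) counts rows, COUNT(DISTINCT customer) counts unique customers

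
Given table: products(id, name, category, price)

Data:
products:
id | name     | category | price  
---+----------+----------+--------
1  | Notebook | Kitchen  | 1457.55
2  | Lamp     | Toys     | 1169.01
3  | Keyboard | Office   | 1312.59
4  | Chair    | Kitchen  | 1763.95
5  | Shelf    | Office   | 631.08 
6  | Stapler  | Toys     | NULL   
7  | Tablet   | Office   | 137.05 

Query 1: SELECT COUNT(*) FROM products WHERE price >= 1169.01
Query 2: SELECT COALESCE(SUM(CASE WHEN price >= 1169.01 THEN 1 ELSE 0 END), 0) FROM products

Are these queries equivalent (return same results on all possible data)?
Yes, equivalent

Both queries return: [(4,)]

Reason: COUNT with WHERE vs conditional SUM (COALESCE handles empty-table NULL)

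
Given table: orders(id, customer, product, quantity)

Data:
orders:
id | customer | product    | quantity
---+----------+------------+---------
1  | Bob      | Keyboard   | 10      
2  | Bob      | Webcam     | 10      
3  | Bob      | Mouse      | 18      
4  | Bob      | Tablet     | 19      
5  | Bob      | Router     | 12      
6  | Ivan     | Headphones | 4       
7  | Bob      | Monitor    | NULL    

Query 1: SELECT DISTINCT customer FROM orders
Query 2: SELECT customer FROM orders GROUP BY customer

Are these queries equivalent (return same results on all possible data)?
Yes, equivalent

Both queries return: [('Bob',), ('Ivan',)]

Reason: Both get unique customers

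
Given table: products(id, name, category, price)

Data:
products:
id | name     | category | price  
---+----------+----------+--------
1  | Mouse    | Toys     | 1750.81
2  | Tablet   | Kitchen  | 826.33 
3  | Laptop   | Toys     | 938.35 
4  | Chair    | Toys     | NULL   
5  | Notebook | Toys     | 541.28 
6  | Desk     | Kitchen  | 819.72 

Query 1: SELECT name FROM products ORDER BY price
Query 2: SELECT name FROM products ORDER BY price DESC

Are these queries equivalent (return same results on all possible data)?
No, not equivalent

Query 1 returns: [('Chair',), ('Notebook',), ('Desk',), ('Tablet',), ('Laptop',), ('Mouse',)]
Query 2 returns: [('Mouse',), ('Laptop',), ('Tablet',), ('Desk',), ('Notebook',), ('Chair',)]

Reason: ASC vs DESC gives opposite ordering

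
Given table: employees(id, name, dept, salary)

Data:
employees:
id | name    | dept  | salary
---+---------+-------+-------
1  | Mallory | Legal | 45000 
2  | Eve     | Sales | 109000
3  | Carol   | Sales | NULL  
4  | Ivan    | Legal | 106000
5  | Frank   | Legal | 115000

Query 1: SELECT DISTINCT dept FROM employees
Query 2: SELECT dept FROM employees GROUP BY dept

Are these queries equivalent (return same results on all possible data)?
Yes, equivalent

Both queries return: [('Legal',), ('Sales',)]

Reason: Both get unique depts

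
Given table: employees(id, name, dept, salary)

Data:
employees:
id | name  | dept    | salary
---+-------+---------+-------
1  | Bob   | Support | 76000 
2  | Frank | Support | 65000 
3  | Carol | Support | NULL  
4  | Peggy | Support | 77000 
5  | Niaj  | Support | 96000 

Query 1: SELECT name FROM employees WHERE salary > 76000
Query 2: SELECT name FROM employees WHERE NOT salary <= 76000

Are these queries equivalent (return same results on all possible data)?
Yes, equivalent

Both queries return: [('Niaj',), ('Peggy',)]

Reason: Both filter salary > 76000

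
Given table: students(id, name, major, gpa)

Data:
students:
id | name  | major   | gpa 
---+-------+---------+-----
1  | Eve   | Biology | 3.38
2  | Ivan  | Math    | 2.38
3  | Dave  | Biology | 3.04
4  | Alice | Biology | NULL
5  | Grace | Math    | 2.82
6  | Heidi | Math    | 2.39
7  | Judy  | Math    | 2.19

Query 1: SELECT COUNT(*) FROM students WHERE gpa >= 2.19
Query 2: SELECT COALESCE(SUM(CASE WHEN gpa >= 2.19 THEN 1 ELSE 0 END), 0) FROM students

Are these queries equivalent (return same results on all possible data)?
Yes, equivalent

Both queries return: [(6,)]

Reason: COUNT with WHERE vs conditional SUM (COALESCE handles empty-table NULL)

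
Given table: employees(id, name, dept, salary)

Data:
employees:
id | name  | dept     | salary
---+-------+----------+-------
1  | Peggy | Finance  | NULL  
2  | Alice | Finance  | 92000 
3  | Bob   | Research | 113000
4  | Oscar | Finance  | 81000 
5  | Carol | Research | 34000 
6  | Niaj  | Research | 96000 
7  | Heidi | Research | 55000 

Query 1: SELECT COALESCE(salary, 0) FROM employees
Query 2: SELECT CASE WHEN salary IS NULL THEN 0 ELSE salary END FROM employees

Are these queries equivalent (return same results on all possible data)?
Yes, equivalent

Both queries return: [(0,), (34000,), (55000,), (81000,), (92000,), (96000,), (113000,)]

Reason: COALESCE vs CASE for NULL handling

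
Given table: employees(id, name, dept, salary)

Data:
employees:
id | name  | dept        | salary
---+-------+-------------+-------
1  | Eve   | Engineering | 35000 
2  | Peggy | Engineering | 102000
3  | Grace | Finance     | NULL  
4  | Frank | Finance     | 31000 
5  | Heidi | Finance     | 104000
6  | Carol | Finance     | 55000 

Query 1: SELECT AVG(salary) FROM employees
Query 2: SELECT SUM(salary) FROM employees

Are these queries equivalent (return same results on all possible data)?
No, not equivalent

Query 1 returns: [(65400.0,)]
Query 2 returns: [(327000,)]

Reason: AVG vs SUM give different aggregate values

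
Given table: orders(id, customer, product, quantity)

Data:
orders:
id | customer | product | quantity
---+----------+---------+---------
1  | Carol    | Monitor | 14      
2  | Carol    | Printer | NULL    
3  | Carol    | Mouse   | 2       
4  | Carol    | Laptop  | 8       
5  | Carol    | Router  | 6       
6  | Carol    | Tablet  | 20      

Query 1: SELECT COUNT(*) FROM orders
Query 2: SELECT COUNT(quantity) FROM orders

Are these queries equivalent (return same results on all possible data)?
No, not equivalent

Query 1 returns: [(6,)]
Query 2 returns: [(5,)]

Reason: COUNT(*) includes NULLs, COUNT(column) excludes them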